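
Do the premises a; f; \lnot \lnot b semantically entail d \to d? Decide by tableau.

Yes

Initial set: {a; f; \lnot \lnot b; \lnot (d \to d)}.
\lnot \lnot b: drop double negation, giving b.
\lnot (d \to d): α-rule — add d, \lnot d.
× closes — contains both d and \lnot d.
All 1 branch closes.
Every branch closed, so the premises entail the conclusion.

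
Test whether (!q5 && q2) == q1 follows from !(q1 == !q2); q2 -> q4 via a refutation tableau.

Initial set: {!(q1 == !q2); (q2 -> q4); !((!q5 && q2) == q1)}.
!(q1 == !q2): β-rule — branch into q1, !!q2  //  !q1, !q2.
  branch 1 (add q1, !!q2):
    (q2 -> q4): β-rule — branch into !q2  //  q4.
      branch 1.1 (add !q2):
        × closes — contains both q2 and !q2.
      branch 1.2 (add q4):
        !((!q5 && q2) == q1): β-rule — branch into (!q5 && q2), !q1  //  !(!q5 && q2), q1.
          branch 1.2.1 (add (!q5 && q2), !q1):
            × closes — contains both q1 and !q1.
          branch 1.2.2 (add !(!q5 && q2), q1):
            !(!q5 && q2): β-rule — branch into !!q5  //  !q2.
              branch 1.2.2.1 (add !!q5):
                ○ open, literals {q1=1, q2=1, q4=1, q5=1}.
              branch 1.2.2.2 (add !q2):
                × closes — contains both q2 and !q2.
  branch 2 (add !q1, !q2):
    (q2 -> q4): β-rule — branch into !q2  //  q4.
      branch 2.1 (add !q2):
        !((!q5 && q2) == q1): β-rule — branch into (!q5 && q2), !q1  //  !(!q5 && q2), q1.
          branch 2.1.1 (add (!q5 && q2), !q1):
            (!q5 && q2): α-rule — add !q5, q2.
            × closes — contains both q2 and !q2.
          branch 2.1.2 (add !(!q5 && q2), q1):
            × closes — contains both q1 and !q1.
      branch 2.2 (add q4):
        !((!q5 && q2) == q1): β-rule — branch into (!q5 && q2), !q1  //  !(!q5 && q2), q1.
          branch 2.2.1 (add (!q5 && q2), !q1):
            (!q5 && q2): α-rule — add !q5, q2.
            × closes — contains both q2 and !q2.
          branch 2.2.2 (add !(!q5 && q2), q1):
            × closes — contains both q1 and !q1.
7 branches closed, 1 open.
An open branch gives a countermodel: q1=1, q2=1, q4=1, q5=1 (unmentioned atoms arbitrary); the premises hold there but the conclusion fails.

No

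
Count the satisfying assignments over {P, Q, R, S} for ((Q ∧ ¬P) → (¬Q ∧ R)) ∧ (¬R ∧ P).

4

Initial set: {T (((Q ∧ ¬P) → (¬Q ∧ R)) ∧ (¬R ∧ P))}.
T (((Q ∧ ¬P) → (¬Q ∧ R)) ∧ (¬R ∧ P)): α-rule — add T ((Q ∧ ¬P) → (¬Q ∧ R)), T (¬R ∧ P).
T (¬R ∧ P): α-rule — add T ¬R, T P.
T ((Q ∧ ¬P) → (¬Q ∧ R)): β-rule — branch into F (Q ∧ ¬P)  //  T (¬Q ∧ R).
  branch 1 (add F (Q ∧ ¬P)):
    F (Q ∧ ¬P): β-rule — branch into F Q  //  F ¬P.
      branch 1.1 (add F Q):
        ○ open, literals {P=1, Q=0, R=0}.
      branch 1.2 (add F ¬P):
        ○ open, literals {P=1, R=0}.
  branch 2 (add T (¬Q ∧ R)):
    T (¬Q ∧ R): α-rule — add T ¬Q, T R.
    × closes — contains both R and ¬R.
1 branch closed, 2 open.
Each open branch fixes some atoms; the unmentioned ones are free. Counting distinct full assignments: branch {P=1, Q=0, R=0} (S) contributes 2 new; branch {P=1, R=0} (Q, S) contributes 2 new. Total: 4.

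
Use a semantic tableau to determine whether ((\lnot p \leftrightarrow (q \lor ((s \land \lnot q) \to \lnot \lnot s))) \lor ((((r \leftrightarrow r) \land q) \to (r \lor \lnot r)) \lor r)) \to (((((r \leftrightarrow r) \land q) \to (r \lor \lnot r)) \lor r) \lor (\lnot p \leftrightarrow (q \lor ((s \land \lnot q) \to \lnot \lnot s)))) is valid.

Assume the negation and expand:
Initial set: {\lnot (((\lnot p \leftrightarrow (q \lor ((s \land \lnot q) \to \lnot \lnot s))) \lor ((((r \leftrightarrow r) \land q) \to (r \lor \lnot r)) \lor r)) \to (((((r \leftrightarrow r) \land q) \to (r \lor \lnot r)) \lor r) \lor (\lnot p \leftrightarrow (q \lor ((s \land \lnot q) \to \lnot \lnot s)))))}.
\lnot (((\lnot p \leftrightarrow (q \lor ((s \land \lnot q) \to \lnot \lnot s))) \lor ((((r \leftrightarrow r) \land q) \to (r \lor \lnot r)) \lor r)) \to (((((r \leftrightarrow r) \land q) \to (r \lor \lnot r)) \lor r) \lor (\lnot p \leftrightarrow (q \lor ((s \land \lnot q) \to \lnot \lnot s))))): α-rule — add ((\lnot p \leftrightarrow (q \lor ((s \land \lnot q) \to \lnot \lnot s))) \lor ((((r \leftrightarrow r) \land q) \to (r \lor \lnot r)) \lor r)), \lnot (((((r \leftrightarrow r) \land q) \to (r \lor \lnot r)) \lor r) \lor (\lnot p \leftrightarrow (q \lor ((s \land \lnot q) \to \lnot \lnot s)))).
\lnot (((((r \leftrightarrow r) \land q) \to (r \lor \lnot r)) \lor r) \lor (\lnot p \leftrightarrow (q \lor ((s \land \lnot q) \to \lnot \lnot s)))): α-rule — add \lnot ((((r \leftrightarrow r) \land q) \to (r \lor \lnot r)) \lor r), \lnot (\lnot p \leftrightarrow (q \lor ((s \land \lnot q) \to \lnot \lnot s))).
\lnot ((((r \leftrightarrow r) \land q) \to (r \lor \lnot r)) \lor r): α-rule — add \lnot (((r \leftrightarrow r) \land q) \to (r \lor \lnot r)), \lnot r.
\lnot (((r \leftrightarrow r) \land q) \to (r \lor \lnot r)): α-rule — add ((r \leftrightarrow r) \land q), \lnot (r \lor \lnot r).
((r \leftrightarrow r) \land q): α-rule — add (r \leftrightarrow r), q.
\lnot (r \lor \lnot r): α-rule — add \lnot r, \lnot \lnot r.
× closes — contains both r and \lnot r.
All 1 branch closes.
Every branch closed, so the negation is unsatisfiable and the formula is valid.

Valid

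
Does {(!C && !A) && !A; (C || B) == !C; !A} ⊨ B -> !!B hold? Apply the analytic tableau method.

Initial set: {((!C && !A) && !A); ((C || B) == !C); !A; !(B -> !!B)}.
((!C && !A) && !A): α-rule — add (!C && !A), !A.
!(B -> !!B): α-rule — add B, !!!B.
(!C && !A): α-rule — add !C, !A.
!!!B: drop double negation, giving !B.
× closes — contains both B and !B.
All 1 branch closes.
Every branch closed, so the premises entail the conclusion.

Yes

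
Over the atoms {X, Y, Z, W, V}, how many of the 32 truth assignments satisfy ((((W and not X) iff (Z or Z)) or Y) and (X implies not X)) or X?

28

Initial set: {(((((W and not X) iff (Z or Z)) or Y) and (X implies not X)) or X)}.
(((((W and not X) iff (Z or Z)) or Y) and (X implies not X)) or X): β-rule — branch into ((((W and not X) iff (Z or Z)) or Y) and (X implies not X))  //  X.
  branch 1 (add ((((W and not X) iff (Z or Z)) or Y) and (X implies not X))):
    ((((W and not X) iff (Z or Z)) or Y) and (X implies not X)): α-rule — add (((W and not X) iff (Z or Z)) or Y), (X implies not X).
    (((W and not X) iff (Z or Z)) or Y): β-rule — branch into ((W and not X) iff (Z or Z))  //  Y.
      branch 1.1 (add ((W and not X) iff (Z or Z))):
        (X implies not X): β-rule — branch into not X  //  not X.
          branch 1.1.1 (add not X):
            ((W and not X) iff (Z or Z)): β-rule — branch into (W and not X), (Z or Z)  //  not (W and not X), not (Z or Z).
              branch 1.1.1.1 (add (W and not X), (Z or Z)):
                (W and not X): α-rule — add W, not X.
                (Z or Z): β-rule — branch into Z  //  Z.
                  branch 1.1.1.1.1 (add Z):
                    ○ open, literals {W=1, X=0, Z=1}.
                  branch 1.1.1.1.2 (add Z):
                    ○ open, literals {W=1, X=0, Z=1}.
              branch 1.1.1.2 (add not (W and not X), not (Z or Z)):
                not (Z or Z): α-rule — add not Z, not Z.
                not (W and not X): β-rule — branch into not W  //  not not X.
                  branch 1.1.1.2.1 (add not W):
                    ○ open, literals {W=0, X=0, Z=0}.
                  branch 1.1.1.2.2 (add not not X):
                    × closes — contains both X and not X.
          branch 1.1.2 (add not X):
            ((W and not X) iff (Z or Z)): β-rule — branch into (W and not X), (Z or Z)  //  not (W and not X), not (Z or Z).
              branch 1.1.2.1 (add (W and not X), (Z or Z)):
                (W and not X): α-rule — add W, not X.
                (Z or Z): β-rule — branch into Z  //  Z.
                  branch 1.1.2.1.1 (add Z):
                    ○ open, literals {W=1, X=0, Z=1}.
                  branch 1.1.2.1.2 (add Z):
                    ○ open, literals {W=1, X=0, Z=1}.
              branch 1.1.2.2 (add not (W and not X), not (Z or Z)):
                not (Z or Z): α-rule — add not Z, not Z.
                not (W and not X): β-rule — branch into not W  //  not not X.
                  branch 1.1.2.2.1 (add not W):
                    ○ open, literals {W=0, X=0, Z=0}.
                  branch 1.1.2.2.2 (add not not X):
                    × closes — contains both X and not X.
      branch 1.2 (add Y):
        (X implies not X): β-rule — branch into not X  //  not X.
          branch 1.2.1 (add not X):
            ○ open, literals {X=0, Y=1}.
          branch 1.2.2 (add not X):
            ○ open, literals {X=0, Y=1}.
  branch 2 (add X):
    ○ open, literals {X=1}.
2 branches closed, 9 open.
Each open branch fixes some atoms; the unmentioned ones are free. Counting distinct full assignments: branch {W=1, X=0, Z=1} (Y, V) contributes 4 new; branch {W=1, X=0, Z=1} (Y, V) contributes 0 new; branch {W=0, X=0, Z=0} (Y, V) contributes 4 new; branch {W=1, X=0, Z=1} (Y, V) contributes 0 new; branch {W=1, X=0, Z=1} (Y, V) contributes 0 new; branch {W=0, X=0, Z=0} (Y, V) contributes 0 new; branch {X=0, Y=1} (Z, W, V) contributes 4 new; branch {X=0, Y=1} (Z, W, V) contributes 0 new; branch {X=1} (Y, Z, W, V) contributes 16 new. Total: 28.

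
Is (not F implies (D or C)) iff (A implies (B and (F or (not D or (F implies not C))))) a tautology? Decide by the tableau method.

Assume the negation and expand:
Initial set: {not ((not F implies (D or C)) iff (A implies (B and (F or (not D or (F implies not C))))))}.
not ((not F implies (D or C)) iff (A implies (B and (F or (not D or (F implies not C)))))): β-rule — branch into (not F implies (D or C)), not (A implies (B and (F or (not D or (F implies not C)))))  //  not (not F implies (D or C)), (A implies (B and (F or (not D or (F implies not C))))).
  branch 1 (add (not F implies (D or C)), not (A implies (B and (F or (not D or (F implies not C)))))):
    not (A implies (B and (F or (not D or (F implies not C))))): α-rule — add A, not (B and (F or (not D or (F implies not C)))).
    (not F implies (D or C)): β-rule — branch into not not F  //  (D or C).
      branch 1.1 (add not not F):
        not (B and (F or (not D or (F implies not C)))): β-rule — branch into not B  //  not (F or (not D or (F implies not C))).
          branch 1.1.1 (add not B):
            ○ open, literals {A=1, B=0, F=1}.
          branch 1.1.2 (add not (F or (not D or (F implies not C)))):
            not (F or (not D or (F implies not C))): α-rule — add not F, not (not D or (F implies not C)).
            × closes — contains both F and not F.
      branch 1.2 (add (D or C)):
        not (B and (F or (not D or (F implies not C)))): β-rule — branch into not B  //  not (F or (not D or (F implies not C))).
          branch 1.2.1 (add not B):
            (D or C): β-rule — branch into D  //  C.
              branch 1.2.1.1 (add D):
                ○ open, literals {A=1, B=0, D=1}.
              branch 1.2.1.2 (add C):
                ○ open, literals {A=1, B=0, C=1}.
          branch 1.2.2 (add not (F or (not D or (F implies not C)))):
            not (F or (not D or (F implies not C))): α-rule — add not F, not (not D or (F implies not C)).
            not (not D or (F implies not C)): α-rule — add not not D, not (F implies not C).
            not (F implies not C): α-rule — add F, not not C.
            × closes — contains both F and not F.
  branch 2 (add not (not F implies (D or C)), (A implies (B and (F or (not D or (F implies not C)))))):
    not (not F implies (D or C)): α-rule — add not F, not (D or C).
    not (D or C): α-rule — add not D, not C.
    (A implies (B and (F or (not D or (F implies not C))))): β-rule — branch into not A  //  (B and (F or (not D or (F implies not C)))).
      branch 2.1 (add not A):
        ○ open, literals {A=0, C=0, D=0, F=0}.
      branch 2.2 (add (B and (F or (not D or (F implies not C))))):
        (B and (F or (not D or (F implies not C)))): α-rule — add B, (F or (not D or (F implies not C))).
        (F or (not D or (F implies not C))): β-rule — branch into F  //  (not D or (F implies not C)).
          branch 2.2.1 (add F):
            × closes — contains both F and not F.
          branch 2.2.2 (add (not D or (F implies not C))):
            (not D or (F implies not C)): β-rule — branch into not D  //  (F implies not C).
              branch 2.2.2.1 (add not D):
                ○ open, literals {B=1, C=0, D=0, F=0}.
              branch 2.2.2.2 (add (F implies not C)):
                (F implies not C): β-rule — branch into not F  //  not C.
                  branch 2.2.2.2.1 (add not F):
                    ○ open, literals {B=1, C=0, D=0, F=0}.
                  branch 2.2.2.2.2 (add not C):
                    ○ open, literals {B=1, C=0, D=0, F=0}.
3 branches closed, 7 open.
An open branch gives a countermodel: A=1, B=0, F=1 (unmentioned atoms arbitrary); under it the original formula is false.

Not valid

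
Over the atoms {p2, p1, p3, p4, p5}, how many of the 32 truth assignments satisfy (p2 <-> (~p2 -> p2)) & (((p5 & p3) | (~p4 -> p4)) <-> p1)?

Initial set: {((p2 <-> (~p2 -> p2)) & (((p5 & p3) | (~p4 -> p4)) <-> p1))}.
((p2 <-> (~p2 -> p2)) & (((p5 & p3) | (~p4 -> p4)) <-> p1)): α-rule — add (p2 <-> (~p2 -> p2)), (((p5 & p3) | (~p4 -> p4)) <-> p1).
(p2 <-> (~p2 -> p2)): β-rule — branch into p2, (~p2 -> p2)  //  ~p2, ~(~p2 -> p2).
  branch 1 (add p2, (~p2 -> p2)):
    (((p5 & p3) | (~p4 -> p4)) <-> p1): β-rule — branch into ((p5 & p3) | (~p4 -> p4)), p1  //  ~((p5 & p3) | (~p4 -> p4)), ~p1.
      branch 1.1 (add ((p5 & p3) | (~p4 -> p4)), p1):
        (~p2 -> p2): β-rule — branch into ~~p2  //  p2.
          branch 1.1.1 (add ~~p2):
            ((p5 & p3) | (~p4 -> p4)): β-rule — branch into (p5 & p3)  //  (~p4 -> p4).
              branch 1.1.1.1 (add (p5 & p3)):
                (p5 & p3): α-rule — add p5, p3.
                ○ open, literals {p1=1, p2=1, p3=1, p5=1}.
              branch 1.1.1.2 (add (~p4 -> p4)):
                (~p4 -> p4): β-rule — branch into ~~p4  //  p4.
                  branch 1.1.1.2.1 (add ~~p4):
                    ○ open, literals {p1=1, p2=1, p4=1}.
                  branch 1.1.1.2.2 (add p4):
                    ○ open, literals {p1=1, p2=1, p4=1}.
          branch 1.1.2 (add p2):
            ((p5 & p3) | (~p4 -> p4)): β-rule — branch into (p5 & p3)  //  (~p4 -> p4).
              branch 1.1.2.1 (add (p5 & p3)):
                (p5 & p3): α-rule — add p5, p3.
                ○ open, literals {p1=1, p2=1, p3=1, p5=1}.
              branch 1.1.2.2 (add (~p4 -> p4)):
                (~p4 -> p4): β-rule — branch into ~~p4  //  p4.
                  branch 1.1.2.2.1 (add ~~p4):
                    ○ open, literals {p1=1, p2=1, p4=1}.
                  branch 1.1.2.2.2 (add p4):
                    ○ open, literals {p1=1, p2=1, p4=1}.
      branch 1.2 (add ~((p5 & p3) | (~p4 -> p4)), ~p1):
        ~((p5 & p3) | (~p4 -> p4)): α-rule — add ~(p5 & p3), ~(~p4 -> p4).
        ~(~p4 -> p4): α-rule — add ~p4, ~p4.
        (~p2 -> p2): β-rule — branch into ~~p2  //  p2.
          branch 1.2.1 (add ~~p2):
            ~(p5 & p3): β-rule — branch into ~p5  //  ~p3.
              branch 1.2.1.1 (add ~p5):
                ○ open, literals {p1=0, p2=1, p4=0, p5=0}.
              branch 1.2.1.2 (add ~p3):
                ○ open, literals {p1=0, p2=1, p3=0, p4=0}.
          branch 1.2.2 (add p2):
            ~(p5 & p3): β-rule — branch into ~p5  //  ~p3.
              branch 1.2.2.1 (add ~p5):
                ○ open, literals {p1=0, p2=1, p4=0, p5=0}.
              branch 1.2.2.2 (add ~p3):
                ○ open, literals {p1=0, p2=1, p3=0, p4=0}.
  branch 2 (add ~p2, ~(~p2 -> p2)):
    ~(~p2 -> p2): α-rule — add ~p2, ~p2.
    (((p5 & p3) | (~p4 -> p4)) <-> p1): β-rule — branch into ((p5 & p3) | (~p4 -> p4)), p1  //  ~((p5 & p3) | (~p4 -> p4)), ~p1.
      branch 2.1 (add ((p5 & p3) | (~p4 -> p4)), p1):
        ((p5 & p3) | (~p4 -> p4)): β-rule — branch into (p5 & p3)  //  (~p4 -> p4).
          branch 2.1.1 (add (p5 & p3)):
            (p5 & p3): α-rule — add p5, p3.
            ○ open, literals {p1=1, p2=0, p3=1, p5=1}.
          branch 2.1.2 (add (~p4 -> p4)):
            (~p4 -> p4): β-rule — branch into ~~p4  //  p4.
              branch 2.1.2.1 (add ~~p4):
                ○ open, literals {p1=1, p2=0, p4=1}.
              branch 2.1.2.2 (add p4):
                ○ open, literals {p1=1, p2=0, p4=1}.
      branch 2.2 (add ~((p5 & p3) | (~p4 -> p4)), ~p1):
        ~((p5 & p3) | (~p4 -> p4)): α-rule — add ~(p5 & p3), ~(~p4 -> p4).
        ~(~p4 -> p4): α-rule — add ~p4, ~p4.
        ~(p5 & p3): β-rule — branch into ~p5  //  ~p3.
          branch 2.2.1 (add ~p5):
            ○ open, literals {p1=0, p2=0, p4=0, p5=0}.
          branch 2.2.2 (add ~p3):
            ○ open, literals {p1=0, p2=0, p3=0, p4=0}.
0 branches closed, 15 open.
Each open branch fixes some atoms; the unmentioned ones are free. Counting distinct full assignments: branch {p1=1, p2=1, p3=1, p5=1} (p4) contributes 2 new; branch {p1=1, p2=1, p4=1} (p3, p5) contributes 3 new; branch {p1=1, p2=1, p4=1} (p3, p5) contributes 0 new; branch {p1=1, p2=1, p3=1, p5=1} (p4) contributes 0 new; branch {p1=1, p2=1, p4=1} (p3, p5) contributes 0 new; branch {p1=1, p2=1, p4=1} (p3, p5) contributes 0 new; branch {p1=0, p2=1, p4=0, p5=0} (p3) contributes 2 new; branch {p1=0, p2=1, p3=0, p4=0} (p5) contributes 1 new; branch {p1=0, p2=1, p4=0, p5=0} (p3) contributes 0 new; branch {p1=0, p2=1, p3=0, p4=0} (p5) contributes 0 new; branch {p1=1, p2=0, p3=1, p5=1} (p4) contributes 2 new; branch {p1=1, p2=0, p4=1} (p3, p5) contributes 3 new; branch {p1=1, p2=0, p4=1} (p3, p5) contributes 0 new; branch {p1=0, p2=0, p4=0, p5=0} (p3) contributes 2 new; branch {p1=0, p2=0, p3=0, p4=0} (p5) contributes 1 new. Total: 16.

16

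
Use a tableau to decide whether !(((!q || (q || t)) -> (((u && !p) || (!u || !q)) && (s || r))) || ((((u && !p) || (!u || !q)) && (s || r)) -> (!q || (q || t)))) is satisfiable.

Unsatisfiable

Initial set: {!(((!q || (q || t)) -> (((u && !p) || (!u || !q)) && (s || r))) || ((((u && !p) || (!u || !q)) && (s || r)) -> (!q || (q || t))))}.
!(((!q || (q || t)) -> (((u && !p) || (!u || !q)) && (s || r))) || ((((u && !p) || (!u || !q)) && (s || r)) -> (!q || (q || t)))): α-rule — add !((!q || (q || t)) -> (((u && !p) || (!u || !q)) && (s || r))), !((((u && !p) || (!u || !q)) && (s || r)) -> (!q || (q || t))).
!((!q || (q || t)) -> (((u && !p) || (!u || !q)) && (s || r))): α-rule — add (!q || (q || t)), !(((u && !p) || (!u || !q)) && (s || r)).
!((((u && !p) || (!u || !q)) && (s || r)) -> (!q || (q || t))): α-rule — add (((u && !p) || (!u || !q)) && (s || r)), !(!q || (q || t)).
(((u && !p) || (!u || !q)) && (s || r)): α-rule — add ((u && !p) || (!u || !q)), (s || r).
!(!q || (q || t)): α-rule — add !!q, !(q || t).
!(q || t): α-rule — add !q, !t.
× closes — contains both q and !q.
All 1 branch closes.
Every branch closed; the formula is unsatisfiable.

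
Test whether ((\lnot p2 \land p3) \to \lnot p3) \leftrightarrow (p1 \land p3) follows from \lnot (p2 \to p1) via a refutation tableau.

No

Initial set: {T \lnot (p2 \to p1); F (((\lnot p2 \land p3) \to \lnot p3) \leftrightarrow (p1 \land p3))}.
T \lnot (p2 \to p1): α-rule — add T p2, F p1.
F (((\lnot p2 \land p3) \to \lnot p3) \leftrightarrow (p1 \land p3)): β-rule — branch into T ((\lnot p2 \land p3) \to \lnot p3), F (p1 \land p3)  //  F ((\lnot p2 \land p3) \to \lnot p3), T (p1 \land p3).
  branch 1 (add T ((\lnot p2 \land p3) \to \lnot p3), F (p1 \land p3)):
    T ((\lnot p2 \land p3) \to \lnot p3): β-rule — branch into F (\lnot p2 \land p3)  //  T \lnot p3.
      branch 1.1 (add F (\lnot p2 \land p3)):
        F (p1 \land p3): β-rule — branch into F p1  //  F p3.
          branch 1.1.1 (add F p1):
            F (\lnot p2 \land p3): β-rule — branch into F \lnot p2  //  F p3.
              branch 1.1.1.1 (add F \lnot p2):
                ○ open, literals {p1=F, p2=T}.
              branch 1.1.1.2 (add F p3):
                ○ open, literals {p1=F, p2=T, p3=F}.
          branch 1.1.2 (add F p3):
            F (\lnot p2 \land p3): β-rule — branch into F \lnot p2  //  F p3.
              branch 1.1.2.1 (add F \lnot p2):
                ○ open, literals {p1=F, p2=T, p3=F}.
              branch 1.1.2.2 (add F p3):
                ○ open, literals {p1=F, p2=T, p3=F}.
      branch 1.2 (add T \lnot p3):
        F (p1 \land p3): β-rule — branch into F p1  //  F p3.
          branch 1.2.1 (add F p1):
            ○ open, literals {p1=F, p2=T, p3=F}.
          branch 1.2.2 (add F p3):
            ○ open, literals {p1=F, p2=T, p3=F}.
  branch 2 (add F ((\lnot p2 \land p3) \to \lnot p3), T (p1 \land p3)):
    F ((\lnot p2 \land p3) \to \lnot p3): α-rule — add T (\lnot p2 \land p3), F \lnot p3.
    T (p1 \land p3): α-rule — add T p1, T p3.
    × closes — contains both p1 and \lnot p1.
1 branch closed, 6 open.
An open branch gives a countermodel: p1=F, p2=T (unmentioned atoms arbitrary); the premises hold there but the conclusion fails.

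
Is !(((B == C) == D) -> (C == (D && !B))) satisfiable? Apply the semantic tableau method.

Satisfiable

Initial set: {!(((B == C) == D) -> (C == (D && !B)))}.
!(((B == C) == D) -> (C == (D && !B))): α-rule — add ((B == C) == D), !(C == (D && !B)).
((B == C) == D): β-rule — branch into (B == C), D  //  !(B == C), !D.
  branch 1 (add (B == C), D):
    !(C == (D && !B)): β-rule — branch into C, !(D && !B)  //  !C, (D && !B).
      branch 1.1 (add C, !(D && !B)):
        (B == C): β-rule — branch into B, C  //  !B, !C.
          branch 1.1.1 (add B, C):
            !(D && !B): β-rule — branch into !D  //  !!B.
              branch 1.1.1.1 (add !D):
                × closes — contains both D and !D.
              branch 1.1.1.2 (add !!B):
                ○ open, literals {B=T, C=T, D=T}.
          branch 1.1.2 (add !B, !C):
            × closes — contains both C and !C.
      branch 1.2 (add !C, (D && !B)):
        (D && !B): α-rule — add D, !B.
        (B == C): β-rule — branch into B, C  //  !B, !C.
          branch 1.2.1 (add B, C):
            × closes — contains both B and !B.
          branch 1.2.2 (add !B, !C):
            ○ open, literals {B=F, C=F, D=T}.
  branch 2 (add !(B == C), !D):
    !(C == (D && !B)): β-rule — branch into C, !(D && !B)  //  !C, (D && !B).
      branch 2.1 (add C, !(D && !B)):
        !(B == C): β-rule — branch into B, !C  //  !B, C.
          branch 2.1.1 (add B, !C):
            × closes — contains both C and !C.
          branch 2.1.2 (add !B, C):
            !(D && !B): β-rule — branch into !D  //  !!B.
              branch 2.1.2.1 (add !D):
                ○ open, literals {B=F, C=T, D=F}.
              branch 2.1.2.2 (add !!B):
                × closes — contains both B and !B.
      branch 2.2 (add !C, (D && !B)):
        (D && !B): α-rule — add D, !B.
        × closes — contains both D and !D.
6 branches closed, 3 open.
An open branch gives a satisfying assignment: B=T, C=T, D=T.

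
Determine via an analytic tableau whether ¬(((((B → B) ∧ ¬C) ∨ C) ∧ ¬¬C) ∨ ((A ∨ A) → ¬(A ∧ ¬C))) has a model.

Initial set: {¬(((((B → B) ∧ ¬C) ∨ C) ∧ ¬¬C) ∨ ((A ∨ A) → ¬(A ∧ ¬C)))}.
¬(((((B → B) ∧ ¬C) ∨ C) ∧ ¬¬C) ∨ ((A ∨ A) → ¬(A ∧ ¬C))): α-rule — add ¬((((B → B) ∧ ¬C) ∨ C) ∧ ¬¬C), ¬((A ∨ A) → ¬(A ∧ ¬C)).
¬((A ∨ A) → ¬(A ∧ ¬C)): α-rule — add (A ∨ A), ¬¬(A ∧ ¬C).
¬¬(A ∧ ¬C): α-rule — add A, ¬C.
¬((((B → B) ∧ ¬C) ∨ C) ∧ ¬¬C): β-rule — branch into ¬(((B → B) ∧ ¬C) ∨ C)  //  ¬¬¬C.
  branch 1 (add ¬(((B → B) ∧ ¬C) ∨ C)):
    ¬(((B → B) ∧ ¬C) ∨ C): α-rule — add ¬((B → B) ∧ ¬C), ¬C.
    (A ∨ A): β-rule — branch into A  //  A.
      branch 1.1 (add A):
        ¬((B → B) ∧ ¬C): β-rule — branch into ¬(B → B)  //  ¬¬C.
          branch 1.1.1 (add ¬(B → B)):
            ¬(B → B): α-rule — add B, ¬B.
            × closes — contains both B and ¬B.
          branch 1.1.2 (add ¬¬C):
            × closes — contains both C and ¬C.
      branch 1.2 (add A):
        ¬((B → B) ∧ ¬C): β-rule — branch into ¬(B → B)  //  ¬¬C.
          branch 1.2.1 (add ¬(B → B)):
            ¬(B → B): α-rule — add B, ¬B.
            × closes — contains both B and ¬B.
          branch 1.2.2 (add ¬¬C):
            × closes — contains both C and ¬C.
  branch 2 (add ¬¬¬C):
    ¬¬¬C: drop double negation, giving ¬C.
    (A ∨ A): β-rule — branch into A  //  A.
      branch 2.1 (add A):
        ○ open, literals {A=1, C=0}.
      branch 2.2 (add A):
        ○ open, literals {A=1, C=0}.
4 branches closed, 2 open.
An open branch gives a satisfying assignment: A=1, C=0.

Satisfiable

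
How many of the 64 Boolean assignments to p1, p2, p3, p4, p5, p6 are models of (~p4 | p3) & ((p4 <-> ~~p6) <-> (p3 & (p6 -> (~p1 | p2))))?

Initial set: {((~p4 | p3) & ((p4 <-> ~~p6) <-> (p3 & (p6 -> (~p1 | p2)))))}.
((~p4 | p3) & ((p4 <-> ~~p6) <-> (p3 & (p6 -> (~p1 | p2))))): α-rule — add (~p4 | p3), ((p4 <-> ~~p6) <-> (p3 & (p6 -> (~p1 | p2)))).
(~p4 | p3): β-rule — branch into ~p4  //  p3.
  branch 1 (add ~p4):
    ((p4 <-> ~~p6) <-> (p3 & (p6 -> (~p1 | p2)))): β-rule — branch into (p4 <-> ~~p6), (p3 & (p6 -> (~p1 | p2)))  //  ~(p4 <-> ~~p6), ~(p3 & (p6 -> (~p1 | p2))).
      branch 1.1 (add (p4 <-> ~~p6), (p3 & (p6 -> (~p1 | p2)))):
        (p3 & (p6 -> (~p1 | p2))): α-rule — add p3, (p6 -> (~p1 | p2)).
        (p4 <-> ~~p6): β-rule — branch into p4, ~~p6  //  ~p4, ~~~p6.
          branch 1.1.1 (add p4, ~~p6):
            × closes — contains both p4 and ~p4.
          branch 1.1.2 (add ~p4, ~~~p6):
            ~~~p6: drop double negation, giving ~p6.
            (p6 -> (~p1 | p2)): β-rule — branch into ~p6  //  (~p1 | p2).
              branch 1.1.2.1 (add ~p6):
                ○ open, literals {p3=1, p4=0, p6=0}.
              branch 1.1.2.2 (add (~p1 | p2)):
                (~p1 | p2): β-rule — branch into ~p1  //  p2.
                  branch 1.1.2.2.1 (add ~p1):
                    ○ open, literals {p1=0, p3=1, p4=0, p6=0}.
                  branch 1.1.2.2.2 (add p2):
                    ○ open, literals {p2=1, p3=1, p4=0, p6=0}.
      branch 1.2 (add ~(p4 <-> ~~p6), ~(p3 & (p6 -> (~p1 | p2)))):
        ~(p4 <-> ~~p6): β-rule — branch into p4, ~~~p6  //  ~p4, ~~p6.
          branch 1.2.1 (add p4, ~~~p6):
            × closes — contains both p4 and ~p4.
          branch 1.2.2 (add ~p4, ~~p6):
            ~~p6: drop double negation, giving p6.
            ~(p3 & (p6 -> (~p1 | p2))): β-rule — branch into ~p3  //  ~(p6 -> (~p1 | p2)).
              branch 1.2.2.1 (add ~p3):
                ○ open, literals {p3=0, p4=0, p6=1}.
              branch 1.2.2.2 (add ~(p6 -> (~p1 | p2))):
                ~(p6 -> (~p1 | p2)): α-rule — add p6, ~(~p1 | p2).
                ~(~p1 | p2): α-rule — add ~~p1, ~p2.
                ○ open, literals {p1=1, p2=0, p4=0, p6=1}.
  branch 2 (add p3):
    ((p4 <-> ~~p6) <-> (p3 & (p6 -> (~p1 | p2)))): β-rule — branch into (p4 <-> ~~p6), (p3 & (p6 -> (~p1 | p2)))  //  ~(p4 <-> ~~p6), ~(p3 & (p6 -> (~p1 | p2))).
      branch 2.1 (add (p4 <-> ~~p6), (p3 & (p6 -> (~p1 | p2)))):
        (p3 & (p6 -> (~p1 | p2))): α-rule — add p3, (p6 -> (~p1 | p2)).
        (p4 <-> ~~p6): β-rule — branch into p4, ~~p6  //  ~p4, ~~~p6.
          branch 2.1.1 (add p4, ~~p6):
            ~~p6: drop double negation, giving p6.
            (p6 -> (~p1 | p2)): β-rule — branch into ~p6  //  (~p1 | p2).
              branch 2.1.1.1 (add ~p6):
                × closes — contains both p6 and ~p6.
              branch 2.1.1.2 (add (~p1 | p2)):
                (~p1 | p2): β-rule — branch into ~p1  //  p2.
                  branch 2.1.1.2.1 (add ~p1):
                    ○ open, literals {p1=0, p3=1, p4=1, p6=1}.
                  branch 2.1.1.2.2 (add p2):
                    ○ open, literals {p2=1, p3=1, p4=1, p6=1}.
          branch 2.1.2 (add ~p4, ~~~p6):
            ~~~p6: drop double negation, giving ~p6.
            (p6 -> (~p1 | p2)): β-rule — branch into ~p6  //  (~p1 | p2).
              branch 2.1.2.1 (add ~p6):
                ○ open, literals {p3=1, p4=0, p6=0}.
              branch 2.1.2.2 (add (~p1 | p2)):
                (~p1 | p2): β-rule — branch into ~p1  //  p2.
                  branch 2.1.2.2.1 (add ~p1):
                    ○ open, literals {p1=0, p3=1, p4=0, p6=0}.
                  branch 2.1.2.2.2 (add p2):
                    ○ open, literals {p2=1, p3=1, p4=0, p6=0}.
      branch 2.2 (add ~(p4 <-> ~~p6), ~(p3 & (p6 -> (~p1 | p2)))):
        ~(p4 <-> ~~p6): β-rule — branch into p4, ~~~p6  //  ~p4, ~~p6.
          branch 2.2.1 (add p4, ~~~p6):
            ~~~p6: drop double negation, giving ~p6.
            ~(p3 & (p6 -> (~p1 | p2))): β-rule — branch into ~p3  //  ~(p6 -> (~p1 | p2)).
              branch 2.2.1.1 (add ~p3):
                × closes — contains both p3 and ~p3.
              branch 2.2.1.2 (add ~(p6 -> (~p1 | p2))):
                ~(p6 -> (~p1 | p2)): α-rule — add p6, ~(~p1 | p2).
                × closes — contains both p6 and ~p6.
          branch 2.2.2 (add ~p4, ~~p6):
            ~~p6: drop double negation, giving p6.
            ~(p3 & (p6 -> (~p1 | p2))): β-rule — branch into ~p3  //  ~(p6 -> (~p1 | p2)).
              branch 2.2.2.1 (add ~p3):
                × closes — contains both p3 and ~p3.
              branch 2.2.2.2 (add ~(p6 -> (~p1 | p2))):
                ~(p6 -> (~p1 | p2)): α-rule — add p6, ~(~p1 | p2).
                ~(~p1 | p2): α-rule — add ~~p1, ~p2.
                ○ open, literals {p1=1, p2=0, p3=1, p4=0, p6=1}.
6 branches closed, 11 open.
Each open branch fixes some atoms; the unmentioned ones are free. Counting distinct full assignments: branch {p3=1, p4=0, p6=0} (p1, p2, p5) contributes 8 new; branch {p1=0, p3=1, p4=0, p6=0} (p2, p5) contributes 0 new; branch {p2=1, p3=1, p4=0, p6=0} (p1, p5) contributes 0 new; branch {p3=0, p4=0, p6=1} (p1, p2, p5) contributes 8 new; branch {p1=1, p2=0, p4=0, p6=1} (p3, p5) contributes 2 new; branch {p1=0, p3=1, p4=1, p6=1} (p2, p5) contributes 4 new; branch {p2=1, p3=1, p4=1, p6=1} (p1, p5) contributes 2 new; branch {p3=1, p4=0, p6=0} (p1, p2, p5) contributes 0 new; branch {p1=0, p3=1, p4=0, p6=0} (p2, p5) contributes 0 new; branch {p2=1, p3=1, p4=0, p6=0} (p1, p5) contributes 0 new; branch {p1=1, p2=0, p3=1, p4=0, p6=1} (p5) contributes 0 new. Total: 24.

24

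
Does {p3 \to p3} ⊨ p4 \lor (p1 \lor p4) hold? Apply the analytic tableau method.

No

Initial set: {(p3 \to p3); \lnot (p4 \lor (p1 \lor p4))}.
\lnot (p4 \lor (p1 \lor p4)): α-rule — add \lnot p4, \lnot (p1 \lor p4).
\lnot (p1 \lor p4): α-rule — add \lnot p1, \lnot p4.
(p3 \to p3): β-rule — branch into \lnot p3  //  p3.
  branch 1 (add \lnot p3):
    ○ open, literals {p1=0, p3=0, p4=0}.
  branch 2 (add p3):
    ○ open, literals {p1=0, p3=1, p4=0}.
0 branches closed, 2 open.
An open branch gives a countermodel: p1=0, p3=0, p4=0 (unmentioned atoms arbitrary); the premises hold there but the conclusion fails.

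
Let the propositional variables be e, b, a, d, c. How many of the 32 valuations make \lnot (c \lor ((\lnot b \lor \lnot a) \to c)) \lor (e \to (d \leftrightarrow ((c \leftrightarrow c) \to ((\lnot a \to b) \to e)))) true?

27

Initial set: {(\lnot (c \lor ((\lnot b \lor \lnot a) \to c)) \lor (e \to (d \leftrightarrow ((c \leftrightarrow c) \to ((\lnot a \to b) \to e)))))}.
(\lnot (c \lor ((\lnot b \lor \lnot a) \to c)) \lor (e \to (d \leftrightarrow ((c \leftrightarrow c) \to ((\lnot a \to b) \to e))))): β-rule — branch into \lnot (c \lor ((\lnot b \lor \lnot a) \to c))  //  (e \to (d \leftrightarrow ((c \leftrightarrow c) \to ((\lnot a \to b) \to e)))).
  branch 1 (add \lnot (c \lor ((\lnot b \lor \lnot a) \to c))):
    \lnot (c \lor ((\lnot b \lor \lnot a) \to c)): α-rule — add \lnot c, \lnot ((\lnot b \lor \lnot a) \to c).
    \lnot ((\lnot b \lor \lnot a) \to c): α-rule — add (\lnot b \lor \lnot a), \lnot c.
    (\lnot b \lor \lnot a): β-rule — branch into \lnot b  //  \lnot a.
      branch 1.1 (add \lnot b):
        ○ open, literals {b=false, c=false}.
      branch 1.2 (add \lnot a):
        ○ open, literals {a=false, c=false}.
  branch 2 (add (e \to (d \leftrightarrow ((c \leftrightarrow c) \to ((\lnot a \to b) \to e))))):
    (e \to (d \leftrightarrow ((c \leftrightarrow c) \to ((\lnot a \to b) \to e)))): β-rule — branch into \lnot e  //  (d \leftrightarrow ((c \leftrightarrow c) \to ((\lnot a \to b) \to e))).
      branch 2.1 (add \lnot e):
        ○ open, literals {e=false}.
      branch 2.2 (add (d \leftrightarrow ((c \leftrightarrow c) \to ((\lnot a \to b) \to e)))):
        (d \leftrightarrow ((c \leftrightarrow c) \to ((\lnot a \to b) \to e))): β-rule — branch into d, ((c \leftrightarrow c) \to ((\lnot a \to b) \to e))  //  \lnot d, \lnot ((c \leftrightarrow c) \to ((\lnot a \to b) \to e)).
          branch 2.2.1 (add d, ((c \leftrightarrow c) \to ((\lnot a \to b) \to e))):
            ((c \leftrightarrow c) \to ((\lnot a \to b) \to e)): β-rule — branch into \lnot (c \leftrightarrow c)  //  ((\lnot a \to b) \to e).
              branch 2.2.1.1 (add \lnot (c \leftrightarrow c)):
                \lnot (c \leftrightarrow c): β-rule — branch into c, \lnot c  //  \lnot c, c.
                  branch 2.2.1.1.1 (add c, \lnot c):
                    × closes — contains both c and \lnot c.
                  branch 2.2.1.1.2 (add \lnot c, c):
                    × closes — contains both c and \lnot c.
              branch 2.2.1.2 (add ((\lnot a \to b) \to e)):
                ((\lnot a \to b) \to e): β-rule — branch into \lnot (\lnot a \to b)  //  e.
                  branch 2.2.1.2.1 (add \lnot (\lnot a \to b)):
                    \lnot (\lnot a \to b): α-rule — add \lnot a, \lnot b.
                    ○ open, literals {a=false, b=false, d=true}.
                  branch 2.2.1.2.2 (add e):
                    ○ open, literals {d=true, e=true}.
          branch 2.2.2 (add \lnot d, \lnot ((c \leftrightarrow c) \to ((\lnot a \to b) \to e))):
            \lnot ((c \leftrightarrow c) \to ((\lnot a \to b) \to e)): α-rule — add (c \leftrightarrow c), \lnot ((\lnot a \to b) \to e).
            \lnot ((\lnot a \to b) \to e): α-rule — add (\lnot a \to b), \lnot e.
            (c \leftrightarrow c): β-rule — branch into c, c  //  \lnot c, \lnot c.
              branch 2.2.2.1 (add c, c):
                (\lnot a \to b): β-rule — branch into \lnot \lnot a  //  b.
                  branch 2.2.2.1.1 (add \lnot \lnot a):
                    ○ open, literals {a=true, c=true, d=false, e=false}.
                  branch 2.2.2.1.2 (add b):
                    ○ open, literals {b=true, c=true, d=false, e=false}.
              branch 2.2.2.2 (add \lnot c, \lnot c):
                (\lnot a \to b): β-rule — branch into \lnot \lnot a  //  b.
                  branch 2.2.2.2.1 (add \lnot \lnot a):
                    ○ open, literals {a=true, c=false, d=false, e=false}.
                  branch 2.2.2.2.2 (add b):
                    ○ open, literals {b=true, c=false, d=false, e=false}.
2 branches closed, 9 open.
Each open branch fixes some atoms; the unmentioned ones are free. Counting distinct full assignments: branch {b=false, c=false} (e, a, d) contributes 8 new; branch {a=false, c=false} (e, b, d) contributes 4 new; branch {e=false} (b, a, d, c) contributes 10 new; branch {a=false, b=false, d=true} (e, c) contributes 1 new; branch {d=true, e=true} (b, a, c) contributes 4 new; branch {a=true, c=true, d=false, e=false} (b) contributes 0 new; branch {b=true, c=true, d=false, e=false} (a) contributes 0 new; branch {a=true, c=false, d=false, e=false} (b) contributes 0 new; branch {b=true, c=false, d=false, e=false} (a) contributes 0 new. Total: 27.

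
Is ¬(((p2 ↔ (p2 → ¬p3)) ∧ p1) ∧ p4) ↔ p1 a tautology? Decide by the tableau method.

Assume the negation and expand:
Initial set: {¬(¬(((p2 ↔ (p2 → ¬p3)) ∧ p1) ∧ p4) ↔ p1)}.
¬(¬(((p2 ↔ (p2 → ¬p3)) ∧ p1) ∧ p4) ↔ p1): β-rule — branch into ¬(((p2 ↔ (p2 → ¬p3)) ∧ p1) ∧ p4), ¬p1  //  ¬¬(((p2 ↔ (p2 → ¬p3)) ∧ p1) ∧ p4), p1.
  branch 1 (add ¬(((p2 ↔ (p2 → ¬p3)) ∧ p1) ∧ p4), ¬p1):
    ¬(((p2 ↔ (p2 → ¬p3)) ∧ p1) ∧ p4): β-rule — branch into ¬((p2 ↔ (p2 → ¬p3)) ∧ p1)  //  ¬p4.
      branch 1.1 (add ¬((p2 ↔ (p2 → ¬p3)) ∧ p1)):
        ¬((p2 ↔ (p2 → ¬p3)) ∧ p1): β-rule — branch into ¬(p2 ↔ (p2 → ¬p3))  //  ¬p1.
          branch 1.1.1 (add ¬(p2 ↔ (p2 → ¬p3))):
            ¬(p2 ↔ (p2 → ¬p3)): β-rule — branch into p2, ¬(p2 → ¬p3)  //  ¬p2, (p2 → ¬p3).
              branch 1.1.1.1 (add p2, ¬(p2 → ¬p3)):
                ¬(p2 → ¬p3): α-rule — add p2, ¬¬p3.
                ○ open, literals {p1=0, p2=1, p3=1}.
              branch 1.1.1.2 (add ¬p2, (p2 → ¬p3)):
                (p2 → ¬p3): β-rule — branch into ¬p2  //  ¬p3.
                  branch 1.1.1.2.1 (add ¬p2):
                    ○ open, literals {p1=0, p2=0}.
                  branch 1.1.1.2.2 (add ¬p3):
                    ○ open, literals {p1=0, p2=0, p3=0}.
          branch 1.1.2 (add ¬p1):
            ○ open, literals {p1=0}.
      branch 1.2 (add ¬p4):
        ○ open, literals {p1=0, p4=0}.
  branch 2 (add ¬¬(((p2 ↔ (p2 → ¬p3)) ∧ p1) ∧ p4), p1):
    ¬¬(((p2 ↔ (p2 → ¬p3)) ∧ p1) ∧ p4): α-rule — add ((p2 ↔ (p2 → ¬p3)) ∧ p1), p4.
    ((p2 ↔ (p2 → ¬p3)) ∧ p1): α-rule — add (p2 ↔ (p2 → ¬p3)), p1.
    (p2 ↔ (p2 → ¬p3)): β-rule — branch into p2, (p2 → ¬p3)  //  ¬p2, ¬(p2 → ¬p3).
      branch 2.1 (add p2, (p2 → ¬p3)):
        (p2 → ¬p3): β-rule — branch into ¬p2  //  ¬p3.
          branch 2.1.1 (add ¬p2):
            × closes — contains both p2 and ¬p2.
          branch 2.1.2 (add ¬p3):
            ○ open, literals {p1=1, p2=1, p3=0, p4=1}.
      branch 2.2 (add ¬p2, ¬(p2 → ¬p3)):
        ¬(p2 → ¬p3): α-rule — add p2, ¬¬p3.
        × closes — contains both p2 and ¬p2.
2 branches closed, 6 open.
An open branch gives a countermodel: p1=0, p2=1, p3=1 (unmentioned atoms arbitrary); under it the original formula is false.

Not valid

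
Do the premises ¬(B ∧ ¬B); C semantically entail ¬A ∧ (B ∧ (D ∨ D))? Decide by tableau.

No

Initial set: {¬(B ∧ ¬B); C; ¬(¬A ∧ (B ∧ (D ∨ D)))}.
¬(B ∧ ¬B): β-rule — branch into ¬B  //  ¬¬B.
  branch 1 (add ¬B):
    ¬(¬A ∧ (B ∧ (D ∨ D))): β-rule — branch into ¬¬A  //  ¬(B ∧ (D ∨ D)).
      branch 1.1 (add ¬¬A):
        ○ open, literals {A=true, B=false, C=true}.
      branch 1.2 (add ¬(B ∧ (D ∨ D))):
        ¬(B ∧ (D ∨ D)): β-rule — branch into ¬B  //  ¬(D ∨ D).
          branch 1.2.1 (add ¬B):
            ○ open, literals {B=false, C=true}.
          branch 1.2.2 (add ¬(D ∨ D)):
            ¬(D ∨ D): α-rule — add ¬D, ¬D.
            ○ open, literals {B=false, C=true, D=false}.
  branch 2 (add ¬¬B):
    ¬(¬A ∧ (B ∧ (D ∨ D))): β-rule — branch into ¬¬A  //  ¬(B ∧ (D ∨ D)).
      branch 2.1 (add ¬¬A):
        ○ open, literals {A=true, B=true, C=true}.
      branch 2.2 (add ¬(B ∧ (D ∨ D))):
        ¬(B ∧ (D ∨ D)): β-rule — branch into ¬B  //  ¬(D ∨ D).
          branch 2.2.1 (add ¬B):
            × closes — contains both B and ¬B.
          branch 2.2.2 (add ¬(D ∨ D)):
            ¬(D ∨ D): α-rule — add ¬D, ¬D.
            ○ open, literals {B=true, C=true, D=false}.
1 branch closed, 5 open.
An open branch gives a countermodel: A=true, B=false, C=true (unmentioned atoms arbitrary); the premises hold there but the conclusion fails.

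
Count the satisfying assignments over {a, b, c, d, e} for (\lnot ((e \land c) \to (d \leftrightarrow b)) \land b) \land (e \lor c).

2

Initial set: {T ((\lnot ((e \land c) \to (d \leftrightarrow b)) \land b) \land (e \lor c))}.
T ((\lnot ((e \land c) \to (d \leftrightarrow b)) \land b) \land (e \lor c)): α-rule — add T (\lnot ((e \land c) \to (d \leftrightarrow b)) \land b), T (e \lor c).
T (\lnot ((e \land c) \to (d \leftrightarrow b)) \land b): α-rule — add T \lnot ((e \land c) \to (d \leftrightarrow b)), T b.
T \lnot ((e \land c) \to (d \leftrightarrow b)): α-rule — add T (e \land c), F (d \leftrightarrow b).
T (e \land c): α-rule — add T e, T c.
T (e \lor c): β-rule — branch into T e  //  T c.
  branch 1 (add T e):
    F (d \leftrightarrow b): β-rule — branch into T d, F b  //  F d, T b.
      branch 1.1 (add T d, F b):
        × closes — contains both b and \lnot b.
      branch 1.2 (add F d, T b):
        ○ open, literals {b=T, c=T, d=F, e=T}.
  branch 2 (add T c):
    F (d \leftrightarrow b): β-rule — branch into T d, F b  //  F d, T b.
      branch 2.1 (add T d, F b):
        × closes — contains both b and \lnot b.
      branch 2.2 (add F d, T b):
        ○ open, literals {b=T, c=T, d=F, e=T}.
2 branches closed, 2 open.
Each open branch fixes some atoms; the unmentioned ones are free. Counting distinct full assignments: branch {b=T, c=T, d=F, e=T} (a) contributes 2 new; branch {b=T, c=T, d=F, e=T} (a) contributes 0 new. Total: 2.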